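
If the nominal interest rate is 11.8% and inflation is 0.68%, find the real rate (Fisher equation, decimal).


Formula: (1 + r_real) = (1 + r_nom) / (1 + inflation)
Substituting: (1 + r_real) = 1.118 / 1.0068
(1 + r_real) = 1.110449
r_real = 1.110449 - 1 = 0.110449

0.110449


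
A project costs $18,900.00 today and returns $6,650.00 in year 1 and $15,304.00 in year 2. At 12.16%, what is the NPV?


Formula: NPV = C0 + C1/(1+r) + C2/(1+r)^2
Discount C1: $6,650.00 / (1 + 0.1216) = $5,929.03
Discount C2: $15,304.00 / (1 + 0.1216)^2 = $12,165.47
NPV = -$18,900.00 + $5,929.03 + $12,165.47 = -$805.50

-$805.50


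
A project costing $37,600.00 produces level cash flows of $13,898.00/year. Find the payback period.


Formula: Payback = investment / annual cash flow
Substituting: Payback = $37,600.00 / $13,898.00
Payback = 2.7054 years

2.7054 years


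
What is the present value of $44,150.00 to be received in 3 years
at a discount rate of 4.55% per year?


Formula: PV = FV / (1 + r)^n
Substituting: PV = $44,150.00 / (1 + 0.0455)^3
Discount factor: (1.0455)^3 = 1.142805
PV = $44,150.00 / 1.142805 = $38,633.01

$38,633.01


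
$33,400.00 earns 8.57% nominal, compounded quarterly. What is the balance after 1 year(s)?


Formula: FV = P * (1 + r/m)^(m*t)
Period rate: r/m = 0.0857 / 4 = 0.021425
Total periods: m*t = 4 * 1 = 4
Growth factor: (1 + 0.021425)^4 = 1.088494
FV = $33,400.00 * 1.088494 = $36,355.69

$36,355.69


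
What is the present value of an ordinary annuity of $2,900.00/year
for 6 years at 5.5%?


Formula: PV = PMT * (1 - (1+r)^(-n)) / r
Discount factor: (1 + 0.055)^(-6) = 0.725246
Bracket: 1 - 0.725246 = 0.274754
PV = $2,900.00 * 0.274754 / 0.055 = $14,487.04

$14,487.04


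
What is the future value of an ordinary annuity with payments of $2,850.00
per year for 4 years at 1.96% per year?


Formula: FV = PMT * ((1+r)^n - 1) / r
Growth factor: (1 + 0.0196)^4 = 1.080735
Numerator: 1.080735 - 1 = 0.080735
FV = $2,850.00 * 0.080735 / 0.0196 = $11,739.56

$11,739.56


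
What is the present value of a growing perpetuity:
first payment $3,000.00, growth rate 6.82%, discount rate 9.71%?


Formula: PV = C / (r - g)
Spread: r - g = 0.0971 - 0.0682 = 0.0289
Substituting: PV = $3,000.00 / 0.0289
PV = $103,806.23

$103,806.23


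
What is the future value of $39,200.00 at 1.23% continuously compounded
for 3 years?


Formula: FV = P * e^(r*t)
Exponent: r*t = 0.0123 * 3 = 0.0369
e^(0.0369) = 1.037589
FV = $39,200.00 * 1.037589 = $40,673.50

$40,673.50


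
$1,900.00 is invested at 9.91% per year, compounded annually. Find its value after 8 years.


Formula: FV = P * (1 + r)^n
Substituting: FV = $1,900.00 * (1 + 0.0991)^8
Growth factor: (1.0991)^8 = 2.129598
FV = $1,900.00 * 2.129598 = $4,046.24

$4,046.24


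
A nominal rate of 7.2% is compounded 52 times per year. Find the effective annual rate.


Formula: EAR = (1 + r/m)^m - 1
Period rate: r/m = 0.072 / 52 = 0.001385
Compounding: (1 + 0.001385)^52 = 1.074602
EAR = 1.074602 - 1 = 0.074602

0.074602


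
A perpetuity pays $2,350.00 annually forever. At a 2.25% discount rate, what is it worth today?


Formula: PV = C / r
Substituting: PV = $2,350.00 / 0.0225
PV = $104,444.44

$104,444.44


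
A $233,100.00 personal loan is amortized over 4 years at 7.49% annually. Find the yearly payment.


Formula: PMT = PV * r / (1 - (1+r)^(-n))
Denominator: 1 - (1 + 0.0749)^(-4) = 0.250921
Numerator: $233,100.00 * 0.0749 = 17459.19
PMT = 17459.19 / 0.250921 = $69,580.49

$69,580.49


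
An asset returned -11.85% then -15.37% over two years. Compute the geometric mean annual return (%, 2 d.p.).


Formula: Geometric mean = ((1+r1)*(1+r2))^(1/2) - 1
Product: (1 + -0.1185) * (1 + -0.1537) = 0.8815 * 0.8463 = 0.746013
Square root: 0.746013^0.5 = 0.863721
Geometric mean = 0.863721 - 1 = -0.136279
As percentage: -13.63%

-13.63%


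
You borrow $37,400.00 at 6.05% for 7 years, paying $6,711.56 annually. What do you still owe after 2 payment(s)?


Formula: Balance = PV*(1+r)^k - PMT*((1+r)^k - 1)/r
Growth: (1 + 0.0605)^2 = 1.12466
Accumulated factor: ((1+r)^k - 1)/r = 2.0605
Balance = $37,400.00 * 1.12466 - $6,711.56 * 2.0605
Balance = $28,233.12

$28,233.12


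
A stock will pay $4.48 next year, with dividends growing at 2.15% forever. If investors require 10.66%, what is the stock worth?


Formula: P = D1 / (r - g)
Spread: r - g = 0.1066 - 0.0215 = 0.0851
Substituting: P = $4.48 / 0.0851
P = $52.64

$52.64


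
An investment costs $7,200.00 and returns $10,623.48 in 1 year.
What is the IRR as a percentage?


Formula: IRR = C1/C0 - 1
Substituting: IRR = $10,623.48 / $7,200.00 - 1
Ratio: 1.475483 - 1 = 0.475483
IRR = 47.5483%

47.5483%


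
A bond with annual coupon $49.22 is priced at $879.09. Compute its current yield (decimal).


Formula: Current yield = annual coupon / price
Substituting: CY = $49.22 / $879.09
CY = 0.05599

0.05599


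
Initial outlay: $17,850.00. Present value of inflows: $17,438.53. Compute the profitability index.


Formula: PI = PV(cash flows) / initial investment
Substituting: PI = $17,438.53 / $17,850.00
PI = 0.9769

0.9769


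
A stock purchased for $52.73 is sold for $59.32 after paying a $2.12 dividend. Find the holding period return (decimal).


Formula: HPR = (P1 - P0 + D) / P0
Gain: $59.32 - $52.73 + $2.12 = $8.71
HPR = $8.71 / $52.73 = 0.1652

0.1652


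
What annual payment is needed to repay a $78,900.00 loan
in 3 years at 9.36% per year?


Formula: PMT = PV * r / (1 - (1+r)^(-n))
Denominator: 1 - (1 + 0.0936)^(-3) = 0.235417
Numerator: $78,900.00 * 0.0936 = 7385.04
PMT = 7385.04 / 0.235417 = $31,370.00

$31,370.00


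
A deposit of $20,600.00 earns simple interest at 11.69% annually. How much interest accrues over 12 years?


Formula: I = P * r * t
Substituting: I = $20,600.00 * 0.1169 * 12
Step: I = $20,600.00 * 1.4028
I = $28,897.68

$28,897.68


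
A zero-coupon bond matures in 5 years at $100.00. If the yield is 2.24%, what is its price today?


Formula: Price = FV / (1 + r)^n
Substituting: Price = $100.00 / (1 + 0.0224)^5
Discount factor: (1.0224)^5 = 1.117131
Price = $100.00 / 1.117131 = $89.51

$89.51


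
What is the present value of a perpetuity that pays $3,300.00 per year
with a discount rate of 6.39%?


Formula: PV = C / r
Substituting: PV = $3,300.00 / 0.0639
PV = $51,643.19

$51,643.19


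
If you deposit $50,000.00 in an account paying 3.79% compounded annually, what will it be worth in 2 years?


Formula: FV = P * (1 + r)^n
Substituting: FV = $50,000.00 * (1 + 0.0379)^2
Growth factor: (1.0379)^2 = 1.077236
FV = $50,000.00 * 1.077236 = $53,861.82

$53,861.82


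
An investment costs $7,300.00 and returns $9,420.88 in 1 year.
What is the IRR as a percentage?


Formula: IRR = C1/C0 - 1
Substituting: IRR = $9,420.88 / $7,300.00 - 1
Ratio: 1.290532 - 1 = 0.290532
IRR = 29.0532%

29.0532%


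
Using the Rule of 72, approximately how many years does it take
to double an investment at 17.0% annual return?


Formula: Years ≈ 72 / r
Substituting: Years ≈ 72 / 17.0
Years ≈ 4.2

4.2 years


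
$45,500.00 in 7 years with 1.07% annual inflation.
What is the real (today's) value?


Formula: Real value = nominal / (1 + inflation)^years
Price level: (1 + 0.0107)^7 = 1.077348
Real value = $45,500.00 / 1.077348 = $42,233.35

$42,233.35


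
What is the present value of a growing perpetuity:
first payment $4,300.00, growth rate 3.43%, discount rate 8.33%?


Formula: PV = C / (r - g)
Spread: r - g = 0.0833 - 0.0343 = 0.049
Substituting: PV = $4,300.00 / 0.049
PV = $87,755.10

$87,755.10


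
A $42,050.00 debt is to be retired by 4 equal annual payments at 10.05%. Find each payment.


Formula: PMT = PV * r / (1 - (1+r)^(-n))
Denominator: 1 - (1 + 0.1005)^(-4) = 0.318227
Numerator: $42,050.00 * 0.1005 = 4226.025
PMT = 4226.025 / 0.318227 = $13,279.91

$13,279.91


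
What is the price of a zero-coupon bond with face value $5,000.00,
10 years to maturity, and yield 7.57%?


Formula: Price = FV / (1 + r)^n
Substituting: Price = $5,000.00 / (1 + 0.0757)^10
Discount factor: (1.0757)^10 = 2.074492
Price = $5,000.00 / 2.074492 = $2,410.23

$2,410.23


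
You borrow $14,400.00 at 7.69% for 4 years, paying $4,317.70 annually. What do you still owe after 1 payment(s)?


Formula: Balance = PV*(1+r)^k - PMT*((1+r)^k - 1)/r
Growth: (1 + 0.0769)^1 = 1.0769
Accumulated factor: ((1+r)^k - 1)/r = 1.0
Balance = $14,400.00 * 1.0769 - $4,317.70 * 1.0
Balance = $11,189.66

$11,189.66


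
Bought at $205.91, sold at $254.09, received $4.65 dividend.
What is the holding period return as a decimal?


Formula: HPR = (P1 - P0 + D) / P0
Gain: $254.09 - $205.91 + $4.65 = $52.83
HPR = $52.83 / $205.91 = 0.2566

0.2566


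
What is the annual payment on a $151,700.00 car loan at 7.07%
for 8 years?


Formula: PMT = PV * r / (1 - (1+r)^(-n))
Denominator: 1 - (1 + 0.0707)^(-8) = 0.421028
Numerator: $151,700.00 * 0.0707 = 10725.19
PMT = 10725.19 / 0.421028 = $25,473.82

$25,473.82


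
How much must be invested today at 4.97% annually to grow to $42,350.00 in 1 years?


Formula: PV = FV / (1 + r)^n
Substituting: PV = $42,350.00 / (1 + 0.0497)^1
Discount factor: (1.0497)^1 = 1.0497
PV = $42,350.00 / 1.0497 = $40,344.86

$40,344.86


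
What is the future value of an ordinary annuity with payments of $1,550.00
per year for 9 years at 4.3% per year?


Formula: FV = PMT * ((1+r)^n - 1) / r
Growth factor: (1 + 0.043)^9 = 1.460692
Numerator: 1.460692 - 1 = 0.460692
FV = $1,550.00 * 0.460692 / 0.043 = $16,606.35

$16,606.35


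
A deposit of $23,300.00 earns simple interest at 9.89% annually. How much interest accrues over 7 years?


Formula: I = P * r * t
Substituting: I = $23,300.00 * 0.0989 * 7
Step: I = $23,300.00 * 0.6923
I = $16,130.59

$16,130.59


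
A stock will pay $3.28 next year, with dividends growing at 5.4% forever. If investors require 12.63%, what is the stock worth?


Formula: P = D1 / (r - g)
Spread: r - g = 0.1263 - 0.054 = 0.0723
Substituting: P = $3.28 / 0.0723
P = $45.37

$45.37


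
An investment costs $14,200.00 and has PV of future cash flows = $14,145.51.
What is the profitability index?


Formula: PI = PV(cash flows) / initial investment
Substituting: PI = $14,145.51 / $14,200.00
PI = 0.9962

0.9962


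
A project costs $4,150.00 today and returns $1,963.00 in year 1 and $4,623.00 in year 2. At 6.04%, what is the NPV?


Formula: NPV = C0 + C1/(1+r) + C2/(1+r)^2
Discount C1: $1,963.00 / (1 + 0.0604) = $1,851.19
Discount C2: $4,623.00 / (1 + 0.0604)^2 = $4,111.35
NPV = -$4,150.00 + $1,851.19 + $4,111.35 = $1,812.54

$1,812.54


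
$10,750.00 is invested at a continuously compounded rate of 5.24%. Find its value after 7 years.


Formula: FV = P * e^(r*t)
Exponent: r*t = 0.0524 * 7 = 0.3668
e^(0.3668) = 1.443109
FV = $10,750.00 * 1.443109 = $15,513.42

$15,513.42


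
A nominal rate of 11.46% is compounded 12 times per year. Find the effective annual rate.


Formula: EAR = (1 + r/m)^m - 1
Period rate: r/m = 0.1146 / 12 = 0.00955
Compounding: (1 + 0.00955)^12 = 1.120815
EAR = 1.120815 - 1 = 0.120815

0.120815


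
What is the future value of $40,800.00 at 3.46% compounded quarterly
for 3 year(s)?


Formula: FV = P * (1 + r/m)^(m*t)
Period rate: r/m = 0.0346 / 4 = 0.00865
Total periods: m*t = 4 * 3 = 12
Growth factor: (1 + 0.00865)^12 = 1.108883
FV = $40,800.00 * 1.108883 = $45,242.45

$45,242.45


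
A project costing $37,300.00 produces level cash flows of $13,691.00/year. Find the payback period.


Formula: Payback = investment / annual cash flow
Substituting: Payback = $37,300.00 / $13,691.00
Payback = 2.7244 years

2.7244 years


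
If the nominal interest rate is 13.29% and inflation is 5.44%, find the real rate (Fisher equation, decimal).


Formula: (1 + r_real) = (1 + r_nom) / (1 + inflation)
Substituting: (1 + r_real) = 1.1329 / 1.0544
(1 + r_real) = 1.07445
r_real = 1.07445 - 1 = 0.07445

0.07445


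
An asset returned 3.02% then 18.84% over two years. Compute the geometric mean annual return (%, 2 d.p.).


Formula: Geometric mean = ((1+r1)*(1+r2))^(1/2) - 1
Product: (1 + 0.0302) * (1 + 0.1884) = 1.0302 * 1.1884 = 1.22429
Square root: 1.22429^0.5 = 1.106476
Geometric mean = 1.106476 - 1 = 0.106476
As percentage: 10.65%

10.65%


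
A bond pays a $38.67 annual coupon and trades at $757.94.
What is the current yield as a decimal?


Formula: Current yield = annual coupon / price
Substituting: CY = $38.67 / $757.94
CY = 0.05102

0.05102


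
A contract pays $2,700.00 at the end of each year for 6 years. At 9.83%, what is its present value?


Formula: PV = PMT * (1 - (1+r)^(-n)) / r
Discount factor: (1 + 0.0983)^(-6) = 0.569737
Bracket: 1 - 0.569737 = 0.430263
PV = $2,700.00 * 0.430263 / 0.0983 = $11,818.02

$11,818.02


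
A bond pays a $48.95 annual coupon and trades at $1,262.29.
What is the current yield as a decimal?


Formula: Current yield = annual coupon / price
Substituting: CY = $48.95 / $1,262.29
CY = 0.038779

0.038779


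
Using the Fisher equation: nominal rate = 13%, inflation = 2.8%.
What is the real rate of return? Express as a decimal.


Formula: (1 + r_real) = (1 + r_nom) / (1 + inflation)
Substituting: (1 + r_real) = 1.13 / 1.028
(1 + r_real) = 1.099222
r_real = 1.099222 - 1 = 0.099222

0.099222


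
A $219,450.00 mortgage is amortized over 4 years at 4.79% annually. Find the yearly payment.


Formula: PMT = PV * r / (1 - (1+r)^(-n))
Denominator: 1 - (1 + 0.0479)^(-4) = 0.170683
Numerator: $219,450.00 * 0.0479 = 10511.655
PMT = 10511.655 / 0.170683 = $61,585.88

$61,585.88


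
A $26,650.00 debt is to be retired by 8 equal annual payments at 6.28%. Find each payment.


Formula: PMT = PV * r / (1 - (1+r)^(-n))
Denominator: 1 - (1 + 0.0628)^(-8) = 0.38569
Numerator: $26,650.00 * 0.0628 = 1673.62
PMT = 1673.62 / 0.38569 = $4,339.29

$4,339.29


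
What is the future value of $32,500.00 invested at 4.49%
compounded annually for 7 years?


Formula: FV = P * (1 + r)^n
Substituting: FV = $32,500.00 * (1 + 0.0449)^7
Growth factor: (1.0449)^7 = 1.359951
FV = $32,500.00 * 1.359951 = $44,198.39

$44,198.39


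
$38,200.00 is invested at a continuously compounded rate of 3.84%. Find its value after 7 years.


Formula: FV = P * e^(r*t)
Exponent: r*t = 0.0384 * 7 = 0.2688
e^(0.2688) = 1.308393
FV = $38,200.00 * 1.308393 = $49,980.63

$49,980.63


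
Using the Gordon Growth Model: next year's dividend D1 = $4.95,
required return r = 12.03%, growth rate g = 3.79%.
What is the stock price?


Formula: P = D1 / (r - g)
Spread: r - g = 0.1203 - 0.0379 = 0.0824
Substituting: P = $4.95 / 0.0824
P = $60.07

$60.07


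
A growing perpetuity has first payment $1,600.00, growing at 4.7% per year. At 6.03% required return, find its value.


Formula: PV = C / (r - g)
Spread: r - g = 0.0603 - 0.047 = 0.0133
Substituting: PV = $1,600.00 / 0.0133
PV = $120,300.75

$120,300.75


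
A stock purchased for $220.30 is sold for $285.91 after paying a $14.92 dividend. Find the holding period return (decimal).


Formula: HPR = (P1 - P0 + D) / P0
Gain: $285.91 - $220.30 + $14.92 = $80.53
HPR = $80.53 / $220.30 = 0.3655

0.3655


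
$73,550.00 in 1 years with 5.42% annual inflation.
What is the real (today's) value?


Formula: Real value = nominal / (1 + inflation)^years
Price level: (1 + 0.0542)^1 = 1.0542
Real value = $73,550.00 / 1.0542 = $69,768.54

$69,768.54


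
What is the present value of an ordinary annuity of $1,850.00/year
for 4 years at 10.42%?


Formula: PV = PMT * (1 - (1+r)^(-n)) / r
Discount factor: (1 + 0.1042)^(-4) = 0.672681
Bracket: 1 - 0.672681 = 0.327319
PV = $1,850.00 * 0.327319 / 0.1042 = $5,811.33

$5,811.33


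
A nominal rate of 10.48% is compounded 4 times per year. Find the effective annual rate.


Formula: EAR = (1 + r/m)^m - 1
Period rate: r/m = 0.1048 / 4 = 0.0262
Compounding: (1 + 0.0262)^4 = 1.108991
EAR = 1.108991 - 1 = 0.108991

0.108991


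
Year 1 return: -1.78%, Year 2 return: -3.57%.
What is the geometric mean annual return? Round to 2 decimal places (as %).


Formula: Geometric mean = ((1+r1)*(1+r2))^(1/2) - 1
Product: (1 + -0.0178) * (1 + -0.0357) = 0.9822 * 0.9643 = 0.947135
Square root: 0.947135^0.5 = 0.973209
Geometric mean = 0.973209 - 1 = -0.026791
As percentage: -2.68%

-2.68%


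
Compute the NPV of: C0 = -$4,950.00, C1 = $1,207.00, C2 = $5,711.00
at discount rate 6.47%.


Formula: NPV = C0 + C1/(1+r) + C2/(1+r)^2
Discount C1: $1,207.00 / (1 + 0.0647) = $1,133.65
Discount C2: $5,711.00 / (1 + 0.0647)^2 = $5,037.99
NPV = -$4,950.00 + $1,133.65 + $5,037.99 = $1,221.65

$1,221.65


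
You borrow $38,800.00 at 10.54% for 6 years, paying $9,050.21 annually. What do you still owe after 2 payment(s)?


Formula: Balance = PV*(1+r)^k - PMT*((1+r)^k - 1)/r
Growth: (1 + 0.1054)^2 = 1.221909
Accumulated factor: ((1+r)^k - 1)/r = 2.1054
Balance = $38,800.00 * 1.221909 - $9,050.21 * 2.1054
Balance = $28,355.76

$28,355.76


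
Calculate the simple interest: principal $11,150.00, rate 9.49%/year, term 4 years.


Formula: I = P * r * t
Substituting: I = $11,150.00 * 0.0949 * 4
Step: I = $11,150.00 * 0.3796
I = $4,232.54

$4,232.54


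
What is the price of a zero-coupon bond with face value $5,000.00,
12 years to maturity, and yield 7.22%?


Formula: Price = FV / (1 + r)^n
Substituting: Price = $5,000.00 / (1 + 0.0722)^12
Discount factor: (1.0722)^12 = 2.308392
Price = $5,000.00 / 2.308392 = $2,166.01

$2,166.01


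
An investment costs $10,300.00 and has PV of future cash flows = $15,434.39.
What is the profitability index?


Formula: PI = PV(cash flows) / initial investment
Substituting: PI = $15,434.39 / $10,300.00
PI = 1.4985

1.4985


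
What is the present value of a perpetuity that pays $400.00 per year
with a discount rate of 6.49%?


Formula: PV = C / r
Substituting: PV = $400.00 / 0.0649
PV = $6,163.33

$6,163.33


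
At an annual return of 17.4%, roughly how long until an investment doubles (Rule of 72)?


Formula: Years ≈ 72 / r
Substituting: Years ≈ 72 / 17.4
Years ≈ 4.1

4.1 years


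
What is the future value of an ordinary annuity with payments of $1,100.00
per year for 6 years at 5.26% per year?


Formula: FV = PMT * ((1+r)^n - 1) / r
Growth factor: (1 + 0.0526)^6 = 1.360129
Numerator: 1.360129 - 1 = 0.360129
FV = $1,100.00 * 0.360129 / 0.0526 = $7,531.22

$7,531.22


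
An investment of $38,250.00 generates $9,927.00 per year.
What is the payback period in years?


Formula: Payback = investment / annual cash flow
Substituting: Payback = $38,250.00 / $9,927.00
Payback = 3.8531 years

3.8531 years


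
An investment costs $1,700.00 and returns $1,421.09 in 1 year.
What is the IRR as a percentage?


Formula: IRR = C1/C0 - 1
Substituting: IRR = $1,421.09 / $1,700.00 - 1
Ratio: 0.835935 - 1 = -0.164065
IRR = -16.4065%

-16.4065%


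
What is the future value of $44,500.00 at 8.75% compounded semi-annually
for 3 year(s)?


Formula: FV = P * (1 + r/m)^(m*t)
Period rate: r/m = 0.0875 / 2 = 0.04375
Total periods: m*t = 2 * 3 = 6
Growth factor: (1 + 0.04375)^6 = 1.292942
FV = $44,500.00 * 1.292942 = $57,535.90

$57,535.90


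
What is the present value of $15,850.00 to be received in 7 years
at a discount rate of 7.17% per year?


Formula: PV = FV / (1 + r)^n
Substituting: PV = $15,850.00 / (1 + 0.0717)^7
Discount factor: (1.0717)^7 = 1.623726
PV = $15,850.00 / 1.623726 = $9,761.50

$9,761.50


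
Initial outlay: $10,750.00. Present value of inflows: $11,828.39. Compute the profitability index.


Formula: PI = PV(cash flows) / initial investment
Substituting: PI = $11,828.39 / $10,750.00
PI = 1.1003

1.1003


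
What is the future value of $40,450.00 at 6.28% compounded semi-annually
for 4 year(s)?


Formula: FV = P * (1 + r/m)^(m*t)
Period rate: r/m = 0.0628 / 2 = 0.0314
Total periods: m*t = 2 * 4 = 8
Growth factor: (1 + 0.0314)^8 = 1.28061
FV = $40,450.00 * 1.28061 = $51,800.69

$51,800.69


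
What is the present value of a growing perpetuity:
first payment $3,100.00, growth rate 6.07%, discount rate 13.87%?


Formula: PV = C / (r - g)
Spread: r - g = 0.1387 - 0.0607 = 0.078
Substituting: PV = $3,100.00 / 0.078
PV = $39,743.59

$39,743.59


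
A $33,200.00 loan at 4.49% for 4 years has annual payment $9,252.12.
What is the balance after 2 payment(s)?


Formula: Balance = PV*(1+r)^k - PMT*((1+r)^k - 1)/r
Growth: (1 + 0.0449)^2 = 1.091816
Accumulated factor: ((1+r)^k - 1)/r = 2.0449
Balance = $33,200.00 * 1.091816 - $9,252.12 * 2.0449
Balance = $17,328.63

$17,328.63


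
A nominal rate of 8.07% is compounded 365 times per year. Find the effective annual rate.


Formula: EAR = (1 + r/m)^m - 1
Period rate: r/m = 0.0807 / 365 = 0.000221
Compounding: (1 + 0.000221)^365 = 1.084036
EAR = 1.084036 - 1 = 0.084036

0.084036


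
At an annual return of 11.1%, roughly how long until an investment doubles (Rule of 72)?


Formula: Years ≈ 72 / r
Substituting: Years ≈ 72 / 11.1
Years ≈ 6.5

6.5 years


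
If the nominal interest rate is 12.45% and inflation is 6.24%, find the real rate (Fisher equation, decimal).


Formula: (1 + r_real) = (1 + r_nom) / (1 + inflation)
Substituting: (1 + r_real) = 1.1245 / 1.0624
(1 + r_real) = 1.058453
r_real = 1.058453 - 1 = 0.058453

0.058453


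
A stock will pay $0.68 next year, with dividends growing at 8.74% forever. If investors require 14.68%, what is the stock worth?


Formula: P = D1 / (r - g)
Spread: r - g = 0.1468 - 0.0874 = 0.0594
Substituting: P = $0.68 / 0.0594
P = $11.45

$11.45


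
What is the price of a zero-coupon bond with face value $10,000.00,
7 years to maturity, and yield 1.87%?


Formula: Price = FV / (1 + r)^n
Substituting: Price = $10,000.00 / (1 + 0.0187)^7
Discount factor: (1.0187)^7 = 1.138477
Price = $10,000.00 / 1.138477 = $8,783.67

$8,783.67


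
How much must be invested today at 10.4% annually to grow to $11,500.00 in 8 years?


Formula: PV = FV / (1 + r)^n
Substituting: PV = $11,500.00 / (1 + 0.104)^8
Discount factor: (1.104)^8 = 2.206747
PV = $11,500.00 / 2.206747 = $5,211.29

$5,211.29


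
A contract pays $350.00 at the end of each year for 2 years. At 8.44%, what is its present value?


Formula: PV = PMT * (1 - (1+r)^(-n)) / r
Discount factor: (1 + 0.0844)^(-2) = 0.850396
Bracket: 1 - 0.850396 = 0.149604
PV = $350.00 * 0.149604 / 0.0844 = $620.40

$620.40


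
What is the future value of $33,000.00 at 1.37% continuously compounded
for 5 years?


Formula: FV = P * e^(r*t)
Exponent: r*t = 0.0137 * 5 = 0.0685
e^(0.0685) = 1.070901
FV = $33,000.00 * 1.070901 = $35,339.72

$35,339.72


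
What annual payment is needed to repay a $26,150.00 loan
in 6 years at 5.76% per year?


Formula: PMT = PV * r / (1 - (1+r)^(-n))
Denominator: 1 - (1 + 0.0576)^(-6) = 0.285386
Numerator: $26,150.00 * 0.0576 = 1506.24
PMT = 1506.24 / 0.285386 = $5,277.90

$5,277.90


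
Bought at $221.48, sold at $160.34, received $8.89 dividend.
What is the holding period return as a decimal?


Formula: HPR = (P1 - P0 + D) / P0
Gain: $160.34 - $221.48 + $8.89 = -$52.25
HPR = -$52.25 / $221.48 = -0.2359

-0.2359


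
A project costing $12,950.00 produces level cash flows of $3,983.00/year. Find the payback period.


Formula: Payback = investment / annual cash flow
Substituting: Payback = $12,950.00 / $3,983.00
Payback = 3.2513 years

3.2513 years


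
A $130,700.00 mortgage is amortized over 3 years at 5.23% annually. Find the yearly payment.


Formula: PMT = PV * r / (1 - (1+r)^(-n))
Denominator: 1 - (1 + 0.0523)^(-3) = 0.141814
Numerator: $130,700.00 * 0.0523 = 6835.61
PMT = 6835.61 / 0.141814 = $48,201.14

$48,201.14


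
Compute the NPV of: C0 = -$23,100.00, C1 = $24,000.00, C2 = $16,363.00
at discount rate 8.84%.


Formula: NPV = C0 + C1/(1+r) + C2/(1+r)^2
Discount C1: $24,000.00 / (1 + 0.0884) = $22,050.72
Discount C2: $16,363.00 / (1 + 0.0884)^2 = $13,812.93
NPV = -$23,100.00 + $22,050.72 + $13,812.93 = $12,763.65

$12,763.65


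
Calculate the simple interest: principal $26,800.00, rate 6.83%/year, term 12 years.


Formula: I = P * r * t
Substituting: I = $26,800.00 * 0.0683 * 12
Step: I = $26,800.00 * 0.8196
I = $21,965.28

$21,965.28


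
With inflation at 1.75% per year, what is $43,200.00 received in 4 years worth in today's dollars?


Formula: Real value = nominal / (1 + inflation)^years
Price level: (1 + 0.0175)^4 = 1.071859
Real value = $43,200.00 / 1.071859 = $40,303.81

$40,303.81


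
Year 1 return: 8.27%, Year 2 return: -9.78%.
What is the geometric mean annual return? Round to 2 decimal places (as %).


Formula: Geometric mean = ((1+r1)*(1+r2))^(1/2) - 1
Product: (1 + 0.0827) * (1 + -0.0978) = 1.0827 * 0.9022 = 0.976812
Square root: 0.976812^0.5 = 0.988338
Geometric mean = 0.988338 - 1 = -0.011662
As percentage: -1.17%

-1.17%


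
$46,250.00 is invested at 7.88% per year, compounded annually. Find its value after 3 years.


Formula: FV = P * (1 + r)^n
Substituting: FV = $46,250.00 * (1 + 0.0788)^3
Growth factor: (1.0788)^3 = 1.255518
FV = $46,250.00 * 1.255518 = $58,067.69

$58,067.69


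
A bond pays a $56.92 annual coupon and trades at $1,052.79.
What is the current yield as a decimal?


Formula: Current yield = annual coupon / price
Substituting: CY = $56.92 / $1,052.79
CY = 0.054066

0.054066


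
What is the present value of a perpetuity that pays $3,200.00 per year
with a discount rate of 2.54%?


Formula: PV = C / r
Substituting: PV = $3,200.00 / 0.0254
PV = $125,984.25

$125,984.25


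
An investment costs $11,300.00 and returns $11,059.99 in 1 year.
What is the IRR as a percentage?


Formula: IRR = C1/C0 - 1
Substituting: IRR = $11,059.99 / $11,300.00 - 1
Ratio: 0.97876 - 1 = -0.02124
IRR = -2.124%

-2.124%


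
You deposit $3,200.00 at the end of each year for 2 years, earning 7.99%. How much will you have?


Formula: FV = PMT * ((1+r)^n - 1) / r
Growth factor: (1 + 0.0799)^2 = 1.166184
Numerator: 1.166184 - 1 = 0.166184
FV = $3,200.00 * 0.166184 / 0.0799 = $6,655.68

$6,655.68


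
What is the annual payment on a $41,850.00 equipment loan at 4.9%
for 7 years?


Formula: PMT = PV * r / (1 - (1+r)^(-n))
Denominator: 1 - (1 + 0.049)^(-7) = 0.284563
Numerator: $41,850.00 * 0.049 = 2050.65
PMT = 2050.65 / 0.284563 = $7,206.32

$7,206.32


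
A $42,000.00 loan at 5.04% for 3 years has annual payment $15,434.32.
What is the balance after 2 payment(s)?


Formula: Balance = PV*(1+r)^k - PMT*((1+r)^k - 1)/r
Growth: (1 + 0.0504)^2 = 1.10334
Accumulated factor: ((1+r)^k - 1)/r = 2.0504
Balance = $42,000.00 * 1.10334 - $15,434.32 * 2.0504
Balance = $14,693.76

$14,693.76


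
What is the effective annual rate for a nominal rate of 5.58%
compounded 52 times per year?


Formula: EAR = (1 + r/m)^m - 1
Period rate: r/m = 0.0558 / 52 = 0.001073
Compounding: (1 + 0.001073)^52 = 1.057355
EAR = 1.057355 - 1 = 0.057355

0.057355


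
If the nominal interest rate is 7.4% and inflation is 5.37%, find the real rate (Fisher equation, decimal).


Formula: (1 + r_real) = (1 + r_nom) / (1 + inflation)
Substituting: (1 + r_real) = 1.074 / 1.0537
(1 + r_real) = 1.019265
r_real = 1.019265 - 1 = 0.019265

0.019265


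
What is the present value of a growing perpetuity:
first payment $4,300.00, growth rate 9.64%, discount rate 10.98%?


Formula: PV = C / (r - g)
Spread: r - g = 0.1098 - 0.0964 = 0.0134
Substituting: PV = $4,300.00 / 0.0134
PV = $320,895.52

$320,895.52


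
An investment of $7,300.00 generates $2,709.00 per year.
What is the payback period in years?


Formula: Payback = investment / annual cash flow
Substituting: Payback = $7,300.00 / $2,709.00
Payback = 2.6947 years

2.6947 years


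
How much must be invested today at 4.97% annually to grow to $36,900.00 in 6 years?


Formula: PV = FV / (1 + r)^n
Substituting: PV = $36,900.00 / (1 + 0.0497)^6
Discount factor: (1.0497)^6 = 1.3378
PV = $36,900.00 / 1.3378 = $27,582.60

$27,582.60


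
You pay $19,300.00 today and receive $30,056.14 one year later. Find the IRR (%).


Formula: IRR = C1/C0 - 1
Substituting: IRR = $30,056.14 / $19,300.00 - 1
Ratio: 1.557313 - 1 = 0.557313
IRR = 55.7313%

55.7313%


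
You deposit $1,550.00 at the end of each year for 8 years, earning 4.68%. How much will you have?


Formula: FV = PMT * ((1+r)^n - 1) / r
Growth factor: (1 + 0.0468)^8 = 1.441816
Numerator: 1.441816 - 1 = 0.441816
FV = $1,550.00 * 0.441816 / 0.0468 = $14,632.78

$14,632.78


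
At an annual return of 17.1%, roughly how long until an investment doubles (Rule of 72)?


Formula: Years ≈ 72 / r
Substituting: Years ≈ 72 / 17.1
Years ≈ 4.2

4.2 years


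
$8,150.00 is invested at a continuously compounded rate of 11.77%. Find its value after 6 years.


Formula: FV = P * e^(r*t)
Exponent: r*t = 0.1177 * 6 = 0.7062
e^(0.7062) = 2.026277
FV = $8,150.00 * 2.026277 = $16,514.16

$16,514.16


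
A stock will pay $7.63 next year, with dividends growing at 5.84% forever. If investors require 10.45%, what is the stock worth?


Formula: P = D1 / (r - g)
Spread: r - g = 0.1045 - 0.0584 = 0.0461
Substituting: P = $7.63 / 0.0461
P = $165.51

$165.51


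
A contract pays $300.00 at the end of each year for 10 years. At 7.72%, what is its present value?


Formula: PV = PMT * (1 - (1+r)^(-n)) / r
Discount factor: (1 + 0.0772)^(-10) = 0.475375
Bracket: 1 - 0.475375 = 0.524625
PV = $300.00 * 0.524625 / 0.0772 = $2,038.70

$2,038.70


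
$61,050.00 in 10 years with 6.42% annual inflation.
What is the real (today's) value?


Formula: Real value = nominal / (1 + inflation)^years
Price level: (1 + 0.0642)^10 = 1.863084
Real value = $61,050.00 / 1.863084 = $32,768.24

$32,768.24


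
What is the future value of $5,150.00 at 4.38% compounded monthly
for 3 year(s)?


Formula: FV = P * (1 + r/m)^(m*t)
Period rate: r/m = 0.0438 / 12 = 0.00365
Total periods: m*t = 12 * 3 = 36
Growth factor: (1 + 0.00365)^36 = 1.140151
FV = $5,150.00 * 1.140151 = $5,871.78

$5,871.78


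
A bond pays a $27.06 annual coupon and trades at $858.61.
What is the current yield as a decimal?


Formula: Current yield = annual coupon / price
Substituting: CY = $27.06 / $858.61
CY = 0.031516

0.031516


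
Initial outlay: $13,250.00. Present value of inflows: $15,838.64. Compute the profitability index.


Formula: PI = PV(cash flows) / initial investment
Substituting: PI = $15,838.64 / $13,250.00
PI = 1.1954

1.1954


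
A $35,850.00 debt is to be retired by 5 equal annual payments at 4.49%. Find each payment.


Formula: PMT = PV * r / (1 - (1+r)^(-n))
Denominator: 1 - (1 + 0.0449)^(-5) = 0.197165
Numerator: $35,850.00 * 0.0449 = 1609.665
PMT = 1609.665 / 0.197165 = $8,164.05

$8,164.05


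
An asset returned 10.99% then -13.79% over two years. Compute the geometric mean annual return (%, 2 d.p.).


Formula: Geometric mean = ((1+r1)*(1+r2))^(1/2) - 1
Product: (1 + 0.1099) * (1 + -0.1379) = 1.1099 * 0.8621 = 0.956845
Square root: 0.956845^0.5 = 0.978184
Geometric mean = 0.978184 - 1 = -0.021816
As percentage: -2.18%

-2.18%


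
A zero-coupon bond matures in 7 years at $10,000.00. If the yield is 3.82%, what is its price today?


Formula: Price = FV / (1 + r)^n
Substituting: Price = $10,000.00 / (1 + 0.0382)^7
Discount factor: (1.0382)^7 = 1.300071
Price = $10,000.00 / 1.300071 = $7,691.89

$7,691.89


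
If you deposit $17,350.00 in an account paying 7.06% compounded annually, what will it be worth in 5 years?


Formula: FV = P * (1 + r)^n
Substituting: FV = $17,350.00 * (1 + 0.0706)^5
Growth factor: (1.0706)^5 = 1.406489
FV = $17,350.00 * 1.406489 = $24,402.58

$24,402.58


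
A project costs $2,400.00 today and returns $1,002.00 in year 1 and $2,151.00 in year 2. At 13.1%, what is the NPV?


Formula: NPV = C0 + C1/(1+r) + C2/(1+r)^2
Discount C1: $1,002.00 / (1 + 0.131) = $885.94
Discount C2: $2,151.00 / (1 + 0.131)^2 = $1,681.57
NPV = -$2,400.00 + $885.94 + $1,681.57 = $167.51

$167.51


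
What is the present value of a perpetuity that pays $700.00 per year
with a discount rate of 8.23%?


Formula: PV = C / r
Substituting: PV = $700.00 / 0.0823
PV = $8,505.47

$8,505.47


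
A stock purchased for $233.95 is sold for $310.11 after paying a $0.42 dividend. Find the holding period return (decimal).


Formula: HPR = (P1 - P0 + D) / P0
Gain: $310.11 - $233.95 + $0.42 = $76.58
HPR = $76.58 / $233.95 = 0.3273

0.3273


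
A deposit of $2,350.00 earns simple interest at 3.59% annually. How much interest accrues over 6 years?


Formula: I = P * r * t
Substituting: I = $2,350.00 * 0.0359 * 6
Step: I = $2,350.00 * 0.2154
I = $506.19

$506.19


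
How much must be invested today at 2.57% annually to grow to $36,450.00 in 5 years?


Formula: PV = FV / (1 + r)^n
Substituting: PV = $36,450.00 / (1 + 0.0257)^5
Discount factor: (1.0257)^5 = 1.135277
PV = $36,450.00 / 1.135277 = $32,106.71

$32,106.71


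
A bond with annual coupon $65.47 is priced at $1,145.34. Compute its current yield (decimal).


Formula: Current yield = annual coupon / price
Substituting: CY = $65.47 / $1,145.34
CY = 0.057162

0.057162


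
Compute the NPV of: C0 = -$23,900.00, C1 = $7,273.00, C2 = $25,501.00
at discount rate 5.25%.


Formula: NPV = C0 + C1/(1+r) + C2/(1+r)^2
Discount C1: $7,273.00 / (1 + 0.0525) = $6,910.21
Discount C2: $25,501.00 / (1 + 0.0525)^2 = $23,020.41
NPV = -$23,900.00 + $6,910.21 + $23,020.41 = $6,030.62

$6,030.62


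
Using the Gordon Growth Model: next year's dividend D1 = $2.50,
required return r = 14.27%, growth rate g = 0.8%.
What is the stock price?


Formula: P = D1 / (r - g)
Spread: r - g = 0.1427 - 0.008 = 0.1347
Substituting: P = $2.50 / 0.1347
P = $18.56

$18.56


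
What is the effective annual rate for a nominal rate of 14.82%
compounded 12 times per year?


Formula: EAR = (1 + r/m)^m - 1
Period rate: r/m = 0.1482 / 12 = 0.01235
Compounding: (1 + 0.01235)^12 = 1.158693
EAR = 1.158693 - 1 = 0.158693

0.158693


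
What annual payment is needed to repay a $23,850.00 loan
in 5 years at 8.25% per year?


Formula: PMT = PV * r / (1 - (1+r)^(-n))
Denominator: 1 - (1 + 0.0825)^(-5) = 0.32724
Numerator: $23,850.00 * 0.0825 = 1967.625
PMT = 1967.625 / 0.32724 = $6,012.80

$6,012.80


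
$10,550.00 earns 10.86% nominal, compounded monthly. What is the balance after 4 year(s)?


Formula: FV = P * (1 + r/m)^(m*t)
Period rate: r/m = 0.1086 / 12 = 0.00905
Total periods: m*t = 12 * 4 = 48
Growth factor: (1 + 0.00905)^48 = 1.541022
FV = $10,550.00 * 1.541022 = $16,257.79

$16,257.79


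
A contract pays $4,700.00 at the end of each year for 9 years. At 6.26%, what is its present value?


Formula: PV = PMT * (1 - (1+r)^(-n)) / r
Discount factor: (1 + 0.0626)^(-9) = 0.578991
Bracket: 1 - 0.578991 = 0.421009
PV = $4,700.00 * 0.421009 / 0.0626 = $31,609.31

$31,609.31


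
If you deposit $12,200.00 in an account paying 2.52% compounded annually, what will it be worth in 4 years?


Formula: FV = P * (1 + r)^n
Substituting: FV = $12,200.00 * (1 + 0.0252)^4
Growth factor: (1.0252)^4 = 1.104675
FV = $12,200.00 * 1.104675 = $13,477.03

$13,477.03


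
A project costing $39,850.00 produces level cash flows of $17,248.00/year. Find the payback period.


Formula: Payback = investment / annual cash flow
Substituting: Payback = $39,850.00 / $17,248.00
Payback = 2.3104 years

2.3104 years


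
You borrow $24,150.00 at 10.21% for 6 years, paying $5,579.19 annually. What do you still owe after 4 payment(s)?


Formula: Balance = PV*(1+r)^k - PMT*((1+r)^k - 1)/r
Growth: (1 + 0.1021)^4 = 1.475312
Accumulated factor: ((1+r)^k - 1)/r = 4.655362
Balance = $24,150.00 * 1.475312 - $5,579.19 * 4.655362
Balance = $9,655.65

$9,655.65


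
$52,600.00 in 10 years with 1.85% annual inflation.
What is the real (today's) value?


Formula: Real value = nominal / (1 + inflation)^years
Price level: (1 + 0.0185)^10 = 1.201186
Real value = $52,600.00 / 1.201186 = $43,790.05

$43,790.05


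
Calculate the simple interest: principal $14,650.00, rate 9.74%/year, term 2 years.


Formula: I = P * r * t
Substituting: I = $14,650.00 * 0.0974 * 2
Step: I = $14,650.00 * 0.1948
I = $2,853.82

$2,853.82


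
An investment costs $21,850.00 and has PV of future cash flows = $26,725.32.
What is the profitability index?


Formula: PI = PV(cash flows) / initial investment
Substituting: PI = $26,725.32 / $21,850.00
PI = 1.2231

1.2231


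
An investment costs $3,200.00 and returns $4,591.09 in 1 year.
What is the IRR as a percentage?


Formula: IRR = C1/C0 - 1
Substituting: IRR = $4,591.09 / $3,200.00 - 1
Ratio: 1.434716 - 1 = 0.434716
IRR = 43.4716%

43.4716%


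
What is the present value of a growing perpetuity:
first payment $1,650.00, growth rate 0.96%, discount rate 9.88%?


Formula: PV = C / (r - g)
Spread: r - g = 0.0988 - 0.0096 = 0.0892
Substituting: PV = $1,650.00 / 0.0892
PV = $18,497.76

$18,497.76


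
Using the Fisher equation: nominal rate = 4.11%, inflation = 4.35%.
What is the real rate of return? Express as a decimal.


Formula: (1 + r_real) = (1 + r_nom) / (1 + inflation)
Substituting: (1 + r_real) = 1.0411 / 1.0435
(1 + r_real) = 0.9977
r_real = 0.9977 - 1 = -0.0023

-0.0023


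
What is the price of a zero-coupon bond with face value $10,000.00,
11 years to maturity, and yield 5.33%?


Formula: Price = FV / (1 + r)^n
Substituting: Price = $10,000.00 / (1 + 0.0533)^11
Discount factor: (1.0533)^11 = 1.770406
Price = $10,000.00 / 1.770406 = $5,648.42

$5,648.42


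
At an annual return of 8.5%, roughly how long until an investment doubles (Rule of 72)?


Formula: Years ≈ 72 / r
Substituting: Years ≈ 72 / 8.5
Years ≈ 8.5

8.5 years


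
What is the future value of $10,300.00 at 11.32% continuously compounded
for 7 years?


Formula: FV = P * e^(r*t)
Exponent: r*t = 0.1132 * 7 = 0.7924
e^(0.7924) = 2.208691
FV = $10,300.00 * 2.208691 = $22,749.52

$22,749.52


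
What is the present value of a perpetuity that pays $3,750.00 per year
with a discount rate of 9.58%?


Formula: PV = C / r
Substituting: PV = $3,750.00 / 0.0958
PV = $39,144.05

$39,144.05


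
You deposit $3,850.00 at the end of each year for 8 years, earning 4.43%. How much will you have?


Formula: FV = PMT * ((1+r)^n - 1) / r
Growth factor: (1 + 0.0443)^8 = 1.414498
Numerator: 1.414498 - 1 = 0.414498
FV = $3,850.00 * 0.414498 / 0.0443 = $36,022.93

$36,022.93


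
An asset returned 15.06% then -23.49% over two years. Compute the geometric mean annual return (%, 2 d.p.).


Formula: Geometric mean = ((1+r1)*(1+r2))^(1/2) - 1
Product: (1 + 0.1506) * (1 + -0.2349) = 1.1506 * 0.7651 = 0.880324
Square root: 0.880324^0.5 = 0.938256
Geometric mean = 0.938256 - 1 = -0.061744
As percentage: -6.17%

-6.17%


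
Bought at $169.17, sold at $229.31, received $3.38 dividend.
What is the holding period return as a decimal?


Formula: HPR = (P1 - P0 + D) / P0
Gain: $229.31 - $169.17 + $3.38 = $63.52
HPR = $63.52 / $169.17 = 0.3755

0.3755


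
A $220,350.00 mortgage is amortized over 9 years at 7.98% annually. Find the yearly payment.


Formula: PMT = PV * r / (1 - (1+r)^(-n))
Denominator: 1 - (1 + 0.0798)^(-9) = 0.498917
Numerator: $220,350.00 * 0.0798 = 17583.93
PMT = 17583.93 / 0.498917 = $35,244.23

$35,244.23


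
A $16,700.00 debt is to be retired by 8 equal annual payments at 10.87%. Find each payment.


Formula: PMT = PV * r / (1 - (1+r)^(-n))
Denominator: 1 - (1 + 0.1087)^(-8) = 0.561986
Numerator: $16,700.00 * 0.1087 = 1815.29
PMT = 1815.29 / 0.561986 = $3,230.13

$3,230.13


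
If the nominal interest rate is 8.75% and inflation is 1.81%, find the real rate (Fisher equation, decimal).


Formula: (1 + r_real) = (1 + r_nom) / (1 + inflation)
Substituting: (1 + r_real) = 1.0875 / 1.0181
(1 + r_real) = 1.068166
r_real = 1.068166 - 1 = 0.068166

0.068166
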